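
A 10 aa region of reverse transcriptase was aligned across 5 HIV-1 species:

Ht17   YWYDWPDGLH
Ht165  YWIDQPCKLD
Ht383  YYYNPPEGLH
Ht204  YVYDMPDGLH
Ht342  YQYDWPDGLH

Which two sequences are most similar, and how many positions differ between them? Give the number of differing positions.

1

Pairwise Hamming distances:
  Ht17 vs Ht165: 5
  Ht17 vs Ht383: 4
  Ht17 vs Ht204: 2
  Ht17 vs Ht342: 1
  Ht165 vs Ht383: 7
  Ht165 vs Ht204: 6
  Ht165 vs Ht342: 6
  Ht383 vs Ht204: 4
  Ht383 vs Ht342: 4
  Ht204 vs Ht342: 2
The smallest is 1, between Ht17 and Ht342.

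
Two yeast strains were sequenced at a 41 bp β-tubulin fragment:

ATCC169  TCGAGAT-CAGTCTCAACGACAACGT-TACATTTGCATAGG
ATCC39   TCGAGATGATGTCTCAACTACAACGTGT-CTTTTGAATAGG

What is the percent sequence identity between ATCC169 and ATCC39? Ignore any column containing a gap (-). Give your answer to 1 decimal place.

86.8%

Excluding the 3 gap columns leaves 38 comparable sites.
The sequences differ at positions 9 (C/A), 10 (A/T), 19 (G/T), 31 (A/T), 36 (C/A).
33 of the 38 comparable sites match, so the percent identity is 33/38 × 100 = 86.8%.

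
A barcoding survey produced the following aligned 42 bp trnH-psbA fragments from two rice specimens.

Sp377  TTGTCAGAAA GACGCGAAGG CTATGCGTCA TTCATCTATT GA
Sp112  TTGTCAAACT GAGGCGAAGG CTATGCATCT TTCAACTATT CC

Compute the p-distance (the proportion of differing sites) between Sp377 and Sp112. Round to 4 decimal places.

Differing sites — 7:G/A; 9:A/C; 10:A/T; 13:C/G; 27:G/A; 30:A/T; 35:T/A; 41:G/C; 42:A/C.
There are 9 differences over 42 sites, so p = 9/42 = 0.2143.

0.2143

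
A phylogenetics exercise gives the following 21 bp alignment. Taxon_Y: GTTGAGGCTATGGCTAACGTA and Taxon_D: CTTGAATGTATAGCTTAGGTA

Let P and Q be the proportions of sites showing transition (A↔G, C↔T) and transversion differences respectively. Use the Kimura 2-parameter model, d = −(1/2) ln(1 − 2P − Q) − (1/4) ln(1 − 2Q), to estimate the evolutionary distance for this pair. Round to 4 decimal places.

Differing sites — 1:G/C (Tv); 6:G/A (Ti); 7:G/T (Tv); 8:C/G (Tv); 12:G/A (Ti); 16:A/T (Tv); 18:C/G (Tv).
Of the 7 differences, 2 transitions and 5 transversions over 21 sites: P = 2/21 = 0.095238, Q = 5/21 = 0.238095.
d = −0.5·ln(0.571429) − 0.25·ln(0.523810) = −0.5·(-0.559615) − 0.25·(-0.646626) = 0.4415.

0.4415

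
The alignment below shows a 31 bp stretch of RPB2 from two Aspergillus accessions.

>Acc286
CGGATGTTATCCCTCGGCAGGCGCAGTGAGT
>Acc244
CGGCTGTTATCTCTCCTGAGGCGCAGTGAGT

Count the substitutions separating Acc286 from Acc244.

5

Mismatches occur at site 4 (A/C), site 12 (C/T), site 16 (G/C), site 17 (G/T), site 18 (C/G).
That gives 5 mismatches out of 31 aligned sites, so the Hamming distance is 5.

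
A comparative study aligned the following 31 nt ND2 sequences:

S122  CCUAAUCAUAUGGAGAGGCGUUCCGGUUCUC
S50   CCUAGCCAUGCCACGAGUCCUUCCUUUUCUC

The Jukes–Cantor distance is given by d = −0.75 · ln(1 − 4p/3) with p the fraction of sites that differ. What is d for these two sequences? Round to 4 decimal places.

The sequences differ at positions 5 (A/G), 6 (U/C), 10 (A/G), 11 (U/C), 12 (G/C), 13 (G/A), 14 (A/C), 18 (G/U), 20 (G/C), 25 (G/U), 26 (G/U).
p = 11/31 = 0.354839.
d = −0.75 · ln(1 − (4/3)·0.354839) = −0.75 · ln(0.526881) = −0.75 · (-0.640781) = 0.4806.

0.4806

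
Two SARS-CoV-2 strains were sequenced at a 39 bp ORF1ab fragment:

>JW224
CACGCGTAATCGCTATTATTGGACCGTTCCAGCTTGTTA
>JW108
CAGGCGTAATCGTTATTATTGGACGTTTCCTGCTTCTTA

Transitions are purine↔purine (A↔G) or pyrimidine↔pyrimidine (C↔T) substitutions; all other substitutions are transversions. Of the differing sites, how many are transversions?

5

The sequences differ at positions 3 (C/G, transversion), 13 (C/T, transition), 25 (C/G, transversion), 26 (G/T, transversion), 31 (A/T, transversion), 36 (G/C, transversion).
Of the 6 differences, 1 transition and 5 transversions, so the answer is 5.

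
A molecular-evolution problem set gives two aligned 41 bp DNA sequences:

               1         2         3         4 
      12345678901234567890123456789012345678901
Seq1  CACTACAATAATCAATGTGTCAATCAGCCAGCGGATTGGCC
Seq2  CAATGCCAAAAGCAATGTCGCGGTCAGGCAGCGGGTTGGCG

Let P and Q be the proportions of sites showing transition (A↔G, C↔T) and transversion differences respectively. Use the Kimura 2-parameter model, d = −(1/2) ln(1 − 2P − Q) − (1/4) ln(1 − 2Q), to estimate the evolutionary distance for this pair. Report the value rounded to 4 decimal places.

0.3710

Differing sites — 3:C/A (Tv); 5:A/G (Ti); 7:A/C (Tv); 9:T/A (Tv); 12:T/G (Tv); 19:G/C (Tv); 20:T/G (Tv); 22:A/G (Ti); 23:A/G (Ti); 28:C/G (Tv); 35:A/G (Ti); 41:C/G (Tv).
Of the 12 differences, 4 transitions and 8 transversions over 41 sites: P = 4/41 = 0.097561, Q = 8/41 = 0.195122.
d = −0.5·ln(0.609756) − 0.25·ln(0.609756) = −0.5·(-0.494696) − 0.25·(-0.494696) = 0.3710.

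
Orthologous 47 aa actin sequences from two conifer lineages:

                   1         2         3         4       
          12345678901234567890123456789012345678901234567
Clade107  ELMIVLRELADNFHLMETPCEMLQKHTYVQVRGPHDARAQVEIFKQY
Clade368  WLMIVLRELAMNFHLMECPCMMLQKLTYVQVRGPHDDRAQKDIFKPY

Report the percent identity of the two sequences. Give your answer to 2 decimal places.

Differing sites — 1:E/W; 11:D/M; 18:T/C; 21:E/M; 26:H/L; 37:A/D; 41:V/K; 42:E/D; 46:Q/P.
38 of the 47 sites match, so the percent identity is 38/47 × 100 = 80.85%.

80.85%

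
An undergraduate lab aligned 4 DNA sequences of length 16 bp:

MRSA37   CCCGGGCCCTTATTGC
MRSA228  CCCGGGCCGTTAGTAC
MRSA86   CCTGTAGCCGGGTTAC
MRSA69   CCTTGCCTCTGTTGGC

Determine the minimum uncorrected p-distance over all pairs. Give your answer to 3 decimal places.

0.188

Pairwise Hamming distances:
  MRSA37 vs MRSA228: 3
  MRSA37 vs MRSA86: 8
  MRSA37 vs MRSA69: 7
  MRSA228 vs MRSA86: 9
  MRSA228 vs MRSA69: 10
  MRSA86 vs MRSA69: 9
The smallest is 3 mismatches, between MRSA37 and MRSA228; p = 3/16 = 0.188.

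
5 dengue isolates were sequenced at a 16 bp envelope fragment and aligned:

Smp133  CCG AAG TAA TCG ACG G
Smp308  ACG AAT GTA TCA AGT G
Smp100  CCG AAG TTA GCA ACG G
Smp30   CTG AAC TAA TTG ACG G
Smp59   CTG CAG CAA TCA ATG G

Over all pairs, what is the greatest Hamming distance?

9

Pairwise Hamming distances:
  Smp133 vs Smp308: 7
  Smp133 vs Smp100: 3
  Smp133 vs Smp30: 3
  Smp133 vs Smp59: 5
  Smp308 vs Smp100: 6
  Smp308 vs Smp30: 9
  Smp308 vs Smp59: 8
  Smp100 vs Smp30: 6
  Smp100 vs Smp59: 6
  Smp30 vs Smp59: 6
The largest is 9, between Smp308 and Smp30.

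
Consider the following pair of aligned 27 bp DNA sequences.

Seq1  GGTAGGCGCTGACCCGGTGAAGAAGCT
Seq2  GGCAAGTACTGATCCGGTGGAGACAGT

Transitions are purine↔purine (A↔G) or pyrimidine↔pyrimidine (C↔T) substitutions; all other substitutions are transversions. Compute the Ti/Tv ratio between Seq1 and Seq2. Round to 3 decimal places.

3.500

The sequences differ at positions 3 (T/C, transition), 5 (G/A, transition), 7 (C/T, transition), 8 (G/A, transition), 13 (C/T, transition), 20 (A/G, transition), 24 (A/C, transversion), 25 (G/A, transition), 26 (C/G, transversion).
Of the 9 differences, 7 transitions and 2 transversions, so Ti/Tv = 7/2 = 3.500.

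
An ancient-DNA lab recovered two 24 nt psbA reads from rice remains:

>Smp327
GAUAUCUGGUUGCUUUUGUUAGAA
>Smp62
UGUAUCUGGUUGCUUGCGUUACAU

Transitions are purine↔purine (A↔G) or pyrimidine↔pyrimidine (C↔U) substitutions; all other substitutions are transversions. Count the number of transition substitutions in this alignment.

The sequences differ at positions 1 (G/U, transversion), 2 (A/G, transition), 16 (U/G, transversion), 17 (U/C, transition), 22 (G/C, transversion), 24 (A/U, transversion).
Of the 6 differences, 2 transitions and 4 transversions, so the answer is 2.

2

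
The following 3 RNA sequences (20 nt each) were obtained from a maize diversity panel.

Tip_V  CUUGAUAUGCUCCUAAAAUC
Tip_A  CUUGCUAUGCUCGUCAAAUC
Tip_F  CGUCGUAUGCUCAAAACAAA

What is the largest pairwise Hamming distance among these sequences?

Pairwise Hamming distances:
  Tip_V vs Tip_A: 3
  Tip_V vs Tip_F: 8
  Tip_A vs Tip_F: 9
The largest is 9, between Tip_A and Tip_F.

9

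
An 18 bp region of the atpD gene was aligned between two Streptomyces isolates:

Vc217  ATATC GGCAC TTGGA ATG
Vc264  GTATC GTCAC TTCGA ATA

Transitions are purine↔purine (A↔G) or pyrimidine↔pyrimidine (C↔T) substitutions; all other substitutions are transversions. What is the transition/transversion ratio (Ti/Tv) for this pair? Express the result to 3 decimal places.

1.000

The sequences differ at positions 1 (A/G, transition), 7 (G/T, transversion), 13 (G/C, transversion), 18 (G/A, transition).
Of the 4 differences, 2 transitions and 2 transversions, so Ti/Tv = 2/2 = 1.000.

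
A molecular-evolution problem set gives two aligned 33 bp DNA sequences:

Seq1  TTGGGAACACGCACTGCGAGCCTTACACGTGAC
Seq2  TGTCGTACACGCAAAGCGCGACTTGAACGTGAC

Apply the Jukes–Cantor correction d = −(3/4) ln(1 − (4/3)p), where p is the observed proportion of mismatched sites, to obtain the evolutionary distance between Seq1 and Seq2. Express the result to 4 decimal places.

Differing sites — 2:T/G; 3:G/T; 4:G/C; 6:A/T; 14:C/A; 15:T/A; 19:A/C; 21:C/A; 25:A/G; 26:C/A.
p = 10/33 = 0.303030.
d = −0.75 · ln(1 − (4/3)·0.303030) = −0.75 · ln(0.595960) = −0.75 · (-0.517582) = 0.3882.

0.3882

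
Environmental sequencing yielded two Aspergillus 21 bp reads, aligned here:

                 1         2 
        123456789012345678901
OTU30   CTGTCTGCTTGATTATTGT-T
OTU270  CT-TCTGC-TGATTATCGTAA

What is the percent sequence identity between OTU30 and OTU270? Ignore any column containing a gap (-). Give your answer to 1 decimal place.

88.9%

Excluding the 3 gap columns leaves 18 comparable sites.
Differing sites — 17:T/C; 21:T/A.
16 of the 18 comparable sites match, so the percent identity is 16/18 × 100 = 88.9%.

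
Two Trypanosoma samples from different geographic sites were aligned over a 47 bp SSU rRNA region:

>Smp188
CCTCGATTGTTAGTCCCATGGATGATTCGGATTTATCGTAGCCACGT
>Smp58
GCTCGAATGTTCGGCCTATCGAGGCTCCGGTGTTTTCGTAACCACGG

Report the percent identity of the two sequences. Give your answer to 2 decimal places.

70.21%

Differing sites — 1:C/G; 7:T/A; 12:A/C; 14:T/G; 17:C/T; 20:G/C; 23:T/G; 25:A/C; 27:T/C; 31:A/T; 32:T/G; 35:A/T; 41:G/A; 47:T/G.
33 of the 47 sites match, so the percent identity is 33/47 × 100 = 70.21%.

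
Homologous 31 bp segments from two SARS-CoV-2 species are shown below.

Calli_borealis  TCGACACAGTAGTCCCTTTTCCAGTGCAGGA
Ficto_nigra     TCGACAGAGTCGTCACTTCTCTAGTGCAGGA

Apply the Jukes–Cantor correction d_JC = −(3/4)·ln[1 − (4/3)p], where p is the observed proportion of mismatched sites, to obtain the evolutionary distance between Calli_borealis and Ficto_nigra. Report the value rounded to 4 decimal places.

The sequences differ at positions 7 (C/G), 11 (A/C), 15 (C/A), 19 (T/C), 22 (C/T).
p = 5/31 = 0.161290.
d = −0.75 · ln(1 − (4/3)·0.161290) = −0.75 · ln(0.784947) = −0.75 · (-0.242139) = 0.1816.

0.1816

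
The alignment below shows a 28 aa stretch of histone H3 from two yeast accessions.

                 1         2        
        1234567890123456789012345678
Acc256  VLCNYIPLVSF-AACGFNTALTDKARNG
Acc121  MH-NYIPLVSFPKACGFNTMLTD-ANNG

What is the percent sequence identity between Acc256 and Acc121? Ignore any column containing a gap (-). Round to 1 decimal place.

80.0%

Excluding the 3 gap columns leaves 25 comparable sites.
Mismatches occur at site 1 (V→M), site 2 (L→H), site 13 (A→K), site 20 (A→M), site 26 (R→N).
20 of the 25 comparable sites match, so the percent identity is 20/25 × 100 = 80.0%.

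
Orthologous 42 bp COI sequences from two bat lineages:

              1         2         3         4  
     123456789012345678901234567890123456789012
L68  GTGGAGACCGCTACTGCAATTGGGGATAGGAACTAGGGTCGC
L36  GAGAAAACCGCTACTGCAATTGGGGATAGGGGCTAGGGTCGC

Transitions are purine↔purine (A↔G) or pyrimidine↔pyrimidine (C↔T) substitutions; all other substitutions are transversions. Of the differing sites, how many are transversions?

Mismatches occur at site 2 (T↔A, transversion), site 4 (G↔A, transition), site 6 (G↔A, transition), site 31 (A↔G, transition), site 32 (A↔G, transition).
Of the 5 differences, 4 transitions and 1 transversion, so the answer is 1.

1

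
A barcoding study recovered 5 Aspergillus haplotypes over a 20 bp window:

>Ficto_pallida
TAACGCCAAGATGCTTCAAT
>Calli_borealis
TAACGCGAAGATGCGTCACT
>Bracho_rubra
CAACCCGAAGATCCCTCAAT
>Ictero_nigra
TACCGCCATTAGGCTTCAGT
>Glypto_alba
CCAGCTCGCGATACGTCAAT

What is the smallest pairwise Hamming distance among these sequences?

3

Pairwise Hamming distances:
  Ficto_pallida vs Calli_borealis: 3
  Ficto_pallida vs Bracho_rubra: 5
  Ficto_pallida vs Ictero_nigra: 5
  Ficto_pallida vs Glypto_alba: 9
  Calli_borealis vs Bracho_rubra: 5
  Calli_borealis vs Ictero_nigra: 7
  Calli_borealis vs Glypto_alba: 10
  Bracho_rubra vs Ictero_nigra: 10
  Bracho_rubra vs Glypto_alba: 8
  Ictero_nigra vs Glypto_alba: 13
The smallest is 3, between Ficto_pallida and Calli_borealis.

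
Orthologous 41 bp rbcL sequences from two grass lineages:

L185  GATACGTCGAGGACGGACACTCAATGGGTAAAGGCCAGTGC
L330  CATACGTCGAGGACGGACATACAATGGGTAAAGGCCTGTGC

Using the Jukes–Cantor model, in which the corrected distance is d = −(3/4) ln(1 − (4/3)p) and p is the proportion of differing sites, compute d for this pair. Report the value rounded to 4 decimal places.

0.1045

The sequences differ at positions 1 (G/C), 20 (C/T), 21 (T/A), 37 (A/T).
p = 4/41 = 0.097561.
d = −0.75 · ln(1 − (4/3)·0.097561) = −0.75 · ln(0.869919) = −0.75 · (-0.139355) = 0.1045.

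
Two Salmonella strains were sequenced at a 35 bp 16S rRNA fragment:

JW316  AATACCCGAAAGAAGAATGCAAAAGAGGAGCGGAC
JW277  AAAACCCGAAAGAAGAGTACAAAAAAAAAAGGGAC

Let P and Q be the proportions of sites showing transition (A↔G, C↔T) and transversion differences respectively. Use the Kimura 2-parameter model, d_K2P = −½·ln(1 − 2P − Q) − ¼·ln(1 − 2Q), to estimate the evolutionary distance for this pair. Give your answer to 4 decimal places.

0.2858

Differing sites — 3:T/A (Tv); 17:A/G (Ti); 19:G/A (Ti); 25:G/A (Ti); 27:G/A (Ti); 28:G/A (Ti); 30:G/A (Ti); 31:C/G (Tv).
Of the 8 differences, 6 transitions and 2 transversions over 35 sites: P = 6/35 = 0.171429, Q = 2/35 = 0.057143.
d = −0.5·ln(0.599999) − 0.25·ln(0.885714) = −0.5·(-0.510827) − 0.25·(-0.121361) = 0.2858.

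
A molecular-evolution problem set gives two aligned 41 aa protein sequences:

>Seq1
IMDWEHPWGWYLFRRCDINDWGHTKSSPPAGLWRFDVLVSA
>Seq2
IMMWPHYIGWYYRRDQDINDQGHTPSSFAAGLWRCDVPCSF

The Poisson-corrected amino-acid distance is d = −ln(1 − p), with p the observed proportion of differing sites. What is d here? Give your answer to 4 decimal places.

0.4947

Differing sites — 3:D/M; 5:E/P; 7:P/Y; 8:W/I; 12:L/Y; 13:F/R; 15:R/D; 16:C/Q; 21:W/Q; 25:K/P; 28:P/F; 29:P/A; 35:F/C; 38:L/P; 39:V/C; 41:A/F.
p = 16/41 = 0.390244.
d = −ln(1 − 0.390244) = −ln(0.609756) = 0.4947.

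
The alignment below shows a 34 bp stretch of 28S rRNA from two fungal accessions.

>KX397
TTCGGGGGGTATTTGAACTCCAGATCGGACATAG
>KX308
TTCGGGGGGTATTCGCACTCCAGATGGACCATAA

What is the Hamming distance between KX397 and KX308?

The sequences differ at positions 14 (T/C), 16 (A/C), 26 (C/G), 28 (G/A), 29 (A/C), 34 (G/A).
That gives 6 mismatches out of 34 aligned sites, so the Hamming distance is 6.

6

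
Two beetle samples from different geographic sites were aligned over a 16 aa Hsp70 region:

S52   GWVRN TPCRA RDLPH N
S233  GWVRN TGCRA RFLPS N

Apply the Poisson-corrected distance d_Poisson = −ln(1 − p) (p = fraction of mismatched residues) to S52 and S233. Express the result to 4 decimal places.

0.2076

Mismatches occur at site 7 (P/G), site 12 (D/F), site 15 (H/S).
p = 3/16 = 0.187500.
d = −ln(1 − 0.187500) = −ln(0.812500) = 0.2076.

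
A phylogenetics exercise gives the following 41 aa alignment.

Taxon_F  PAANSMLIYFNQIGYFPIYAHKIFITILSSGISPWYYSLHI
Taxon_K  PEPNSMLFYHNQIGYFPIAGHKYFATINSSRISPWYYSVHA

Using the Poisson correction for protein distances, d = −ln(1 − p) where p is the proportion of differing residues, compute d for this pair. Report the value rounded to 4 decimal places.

Mismatches occur at site 2 (A↔E), site 3 (A↔P), site 8 (I↔F), site 10 (F↔H), site 19 (Y↔A), site 20 (A↔G), site 23 (I↔Y), site 25 (I↔A), site 28 (L↔N), site 31 (G↔R), site 39 (L↔V), site 41 (I↔A).
p = 12/41 = 0.292683.
d = −ln(1 − 0.292683) = −ln(0.707317) = 0.3463.

0.3463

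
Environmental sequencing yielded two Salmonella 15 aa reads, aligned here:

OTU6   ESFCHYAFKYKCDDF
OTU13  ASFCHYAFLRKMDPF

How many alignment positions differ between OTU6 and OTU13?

Differing sites — 1:E/A; 9:K/L; 10:Y/R; 12:C/M; 14:D/P.
That gives 5 mismatches out of 15 aligned sites, so the Hamming distance is 5.

5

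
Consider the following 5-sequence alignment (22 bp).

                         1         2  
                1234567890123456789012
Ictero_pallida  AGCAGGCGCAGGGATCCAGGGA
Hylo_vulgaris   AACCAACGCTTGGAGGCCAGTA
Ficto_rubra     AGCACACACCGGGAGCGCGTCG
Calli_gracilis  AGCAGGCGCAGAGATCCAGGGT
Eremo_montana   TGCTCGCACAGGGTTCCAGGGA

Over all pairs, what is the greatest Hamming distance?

Pairwise Hamming distances:
  Ictero_pallida vs Hylo_vulgaris: 11
  Ictero_pallida vs Ficto_rubra: 10
  Ictero_pallida vs Calli_gracilis: 2
  Ictero_pallida vs Eremo_montana: 5
  Hylo_vulgaris vs Ficto_rubra: 12
  Hylo_vulgaris vs Calli_gracilis: 13
  Hylo_vulgaris vs Eremo_montana: 14
  Ficto_rubra vs Calli_gracilis: 11
  Ficto_rubra vs Eremo_montana: 11
  Calli_gracilis vs Eremo_montana: 7
The largest is 14, between Hylo_vulgaris and Eremo_montana.

14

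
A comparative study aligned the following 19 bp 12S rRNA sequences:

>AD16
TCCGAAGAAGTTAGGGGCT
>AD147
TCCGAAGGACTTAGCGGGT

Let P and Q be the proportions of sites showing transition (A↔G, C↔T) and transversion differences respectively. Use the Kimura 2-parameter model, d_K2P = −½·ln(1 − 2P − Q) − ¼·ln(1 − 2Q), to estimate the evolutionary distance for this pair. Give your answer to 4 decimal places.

0.2476

Mismatches occur at site 8 (A↔G, transition), site 10 (G↔C, transversion), site 15 (G↔C, transversion), site 18 (C↔G, transversion).
Of the 4 differences, 1 transition and 3 transversions over 19 sites: P = 1/19 = 0.052632, Q = 3/19 = 0.157895.
d = −0.5·ln(0.736841) − 0.25·ln(0.684210) = −0.5·(-0.305383) − 0.25·(-0.379490) = 0.2476.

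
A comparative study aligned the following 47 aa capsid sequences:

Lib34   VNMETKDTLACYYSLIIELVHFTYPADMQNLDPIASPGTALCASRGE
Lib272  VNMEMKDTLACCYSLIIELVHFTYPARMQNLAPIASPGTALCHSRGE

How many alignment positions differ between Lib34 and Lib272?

5

The sequences differ at positions 5 (T/M), 12 (Y/C), 27 (D/R), 32 (D/A), 43 (A/H).
That gives 5 mismatches out of 47 aligned sites, so the Hamming distance is 5.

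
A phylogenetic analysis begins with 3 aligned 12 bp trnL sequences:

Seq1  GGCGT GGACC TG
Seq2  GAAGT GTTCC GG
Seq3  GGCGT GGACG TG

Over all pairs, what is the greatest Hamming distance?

6

Pairwise Hamming distances:
  Seq1 vs Seq2: 5
  Seq1 vs Seq3: 1
  Seq2 vs Seq3: 6
The largest is 6, between Seq2 and Seq3.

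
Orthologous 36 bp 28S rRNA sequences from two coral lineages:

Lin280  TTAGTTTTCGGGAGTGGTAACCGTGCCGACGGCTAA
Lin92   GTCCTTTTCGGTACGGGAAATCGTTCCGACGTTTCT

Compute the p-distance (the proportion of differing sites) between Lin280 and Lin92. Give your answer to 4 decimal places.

Differing sites — 1:T/G; 3:A/C; 4:G/C; 12:G/T; 14:G/C; 15:T/G; 18:T/A; 21:C/T; 25:G/T; 32:G/T; 33:C/T; 35:A/C; 36:A/T.
There are 13 differences over 36 sites, so p = 13/36 = 0.3611.

0.3611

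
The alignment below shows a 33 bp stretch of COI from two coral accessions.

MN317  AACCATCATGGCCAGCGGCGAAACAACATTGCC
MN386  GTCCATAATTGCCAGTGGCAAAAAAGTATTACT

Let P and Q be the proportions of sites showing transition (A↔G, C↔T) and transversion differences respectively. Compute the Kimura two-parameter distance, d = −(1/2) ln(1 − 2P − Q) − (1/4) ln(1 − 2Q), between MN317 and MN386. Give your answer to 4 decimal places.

0.4636

The sequences differ at positions 1 (A/G, transition), 2 (A/T, transversion), 7 (C/A, transversion), 10 (G/T, transversion), 16 (C/T, transition), 20 (G/A, transition), 24 (C/A, transversion), 26 (A/G, transition), 27 (C/T, transition), 31 (G/A, transition), 33 (C/T, transition).
Of the 11 differences, 7 transitions and 4 transversions over 33 sites: P = 7/33 = 0.212121, Q = 4/33 = 0.121212.
d = −0.5·ln(0.454546) − 0.25·ln(0.757576) = −0.5·(-0.788456) − 0.25·(-0.277631) = 0.4636.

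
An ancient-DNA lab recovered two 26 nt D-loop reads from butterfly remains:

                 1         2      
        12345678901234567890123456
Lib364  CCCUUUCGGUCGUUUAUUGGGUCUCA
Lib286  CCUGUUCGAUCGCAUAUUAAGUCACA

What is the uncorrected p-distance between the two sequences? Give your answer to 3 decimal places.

0.308

Differing sites — 3:C/U; 4:U/G; 9:G/A; 13:U/C; 14:U/A; 19:G/A; 20:G/A; 24:U/A.
There are 8 differences over 26 sites, so p = 8/26 = 0.308.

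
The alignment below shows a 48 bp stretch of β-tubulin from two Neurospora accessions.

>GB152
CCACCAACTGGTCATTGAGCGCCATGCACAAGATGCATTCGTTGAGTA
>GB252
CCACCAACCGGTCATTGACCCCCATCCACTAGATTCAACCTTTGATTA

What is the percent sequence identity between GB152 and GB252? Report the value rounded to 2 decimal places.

The sequences differ at positions 9 (T/C), 19 (G/C), 21 (G/C), 26 (G/C), 30 (A/T), 35 (G/T), 38 (T/A), 39 (T/C), 41 (G/T), 46 (G/T).
38 of the 48 sites match, so the percent identity is 38/48 × 100 = 79.17%.

79.17%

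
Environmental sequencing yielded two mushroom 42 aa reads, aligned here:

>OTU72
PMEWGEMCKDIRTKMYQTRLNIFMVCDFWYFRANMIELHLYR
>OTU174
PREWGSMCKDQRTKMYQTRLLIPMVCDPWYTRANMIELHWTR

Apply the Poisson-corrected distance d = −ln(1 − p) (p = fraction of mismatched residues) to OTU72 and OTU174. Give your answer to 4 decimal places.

The sequences differ at positions 2 (M/R), 6 (E/S), 11 (I/Q), 21 (N/L), 23 (F/P), 28 (F/P), 31 (F/T), 40 (L/W), 41 (Y/T).
p = 9/42 = 0.214286.
d = −ln(1 − 0.214286) = −ln(0.785714) = 0.2412.

0.2412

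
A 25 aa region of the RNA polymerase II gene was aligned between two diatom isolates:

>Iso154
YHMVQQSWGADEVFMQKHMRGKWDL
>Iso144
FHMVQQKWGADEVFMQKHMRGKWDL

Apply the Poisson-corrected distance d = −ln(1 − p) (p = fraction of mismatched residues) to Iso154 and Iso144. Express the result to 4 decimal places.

0.0834

The sequences differ at positions 1 (Y/F), 7 (S/K).
p = 2/25 = 0.080000.
d = −ln(1 − 0.080000) = −ln(0.920000) = 0.0834.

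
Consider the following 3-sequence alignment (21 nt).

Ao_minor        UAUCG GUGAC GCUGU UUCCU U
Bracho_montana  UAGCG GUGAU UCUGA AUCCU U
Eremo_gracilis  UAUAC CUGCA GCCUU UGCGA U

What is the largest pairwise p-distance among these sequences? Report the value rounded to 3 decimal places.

Pairwise Hamming distances:
  Ao_minor vs Bracho_montana: 5
  Ao_minor vs Eremo_gracilis: 10
  Bracho_montana vs Eremo_gracilis: 14
The largest is 14 mismatches, between Bracho_montana and Eremo_gracilis; p = 14/21 = 0.667.

0.667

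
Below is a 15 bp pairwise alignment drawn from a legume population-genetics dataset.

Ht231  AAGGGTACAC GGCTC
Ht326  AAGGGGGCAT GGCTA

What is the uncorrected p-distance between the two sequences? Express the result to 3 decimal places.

0.267

Mismatches occur at site 6 (T/G), site 7 (A/G), site 10 (C/T), site 15 (C/A).
There are 4 differences over 15 sites, so p = 4/15 = 0.267.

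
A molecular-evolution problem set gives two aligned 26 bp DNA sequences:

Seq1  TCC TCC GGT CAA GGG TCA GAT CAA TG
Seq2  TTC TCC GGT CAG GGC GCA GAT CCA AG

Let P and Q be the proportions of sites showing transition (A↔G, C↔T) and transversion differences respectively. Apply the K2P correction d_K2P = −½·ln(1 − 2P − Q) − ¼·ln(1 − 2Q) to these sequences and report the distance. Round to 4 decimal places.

Mismatches occur at site 2 (C/T, transition), site 12 (A/G, transition), site 15 (G/C, transversion), site 16 (T/G, transversion), site 23 (A/C, transversion), site 25 (T/A, transversion).
Of the 6 differences, 2 transitions and 4 transversions over 26 sites: P = 2/26 = 0.076923, Q = 4/26 = 0.153846.
d = −0.5·ln(0.692308) − 0.25·ln(0.692308) = −0.5·(-0.367724) − 0.25·(-0.367724) = 0.2758.

0.2758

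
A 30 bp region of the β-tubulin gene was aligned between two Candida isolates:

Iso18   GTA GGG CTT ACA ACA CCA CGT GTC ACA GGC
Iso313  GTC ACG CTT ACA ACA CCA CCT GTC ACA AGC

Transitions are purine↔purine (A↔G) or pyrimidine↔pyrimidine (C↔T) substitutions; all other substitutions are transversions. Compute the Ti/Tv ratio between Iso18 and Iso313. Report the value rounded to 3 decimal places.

0.667

The sequences differ at positions 3 (A/C, transversion), 4 (G/A, transition), 5 (G/C, transversion), 20 (G/C, transversion), 28 (G/A, transition).
Of the 5 differences, 2 transitions and 3 transversions, so Ti/Tv = 2/3 = 0.667.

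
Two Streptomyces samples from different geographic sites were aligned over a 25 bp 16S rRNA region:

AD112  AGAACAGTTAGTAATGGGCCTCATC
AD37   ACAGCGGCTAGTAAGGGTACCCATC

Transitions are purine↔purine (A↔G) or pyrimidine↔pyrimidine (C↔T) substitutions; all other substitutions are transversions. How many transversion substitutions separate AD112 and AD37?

4

The sequences differ at positions 2 (G/C, transversion), 4 (A/G, transition), 6 (A/G, transition), 8 (T/C, transition), 15 (T/G, transversion), 18 (G/T, transversion), 19 (C/A, transversion), 21 (T/C, transition).
Of the 8 differences, 4 transitions and 4 transversions, so the answer is 4.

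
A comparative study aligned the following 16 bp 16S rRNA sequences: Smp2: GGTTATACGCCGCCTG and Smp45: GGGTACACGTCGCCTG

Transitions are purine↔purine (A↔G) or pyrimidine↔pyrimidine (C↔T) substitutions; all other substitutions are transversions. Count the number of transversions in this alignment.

The sequences differ at positions 3 (T/G, transversion), 6 (T/C, transition), 10 (C/T, transition).
Of the 3 differences, 2 transitions and 1 transversion, so the answer is 1.

1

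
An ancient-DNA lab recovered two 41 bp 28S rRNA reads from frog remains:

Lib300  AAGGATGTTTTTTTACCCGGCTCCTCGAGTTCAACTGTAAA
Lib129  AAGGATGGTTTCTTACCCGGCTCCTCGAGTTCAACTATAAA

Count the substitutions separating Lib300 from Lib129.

3

The sequences differ at positions 8 (T/G), 12 (T/C), 37 (G/A).
That gives 3 mismatches out of 41 aligned sites, so the Hamming distance is 3.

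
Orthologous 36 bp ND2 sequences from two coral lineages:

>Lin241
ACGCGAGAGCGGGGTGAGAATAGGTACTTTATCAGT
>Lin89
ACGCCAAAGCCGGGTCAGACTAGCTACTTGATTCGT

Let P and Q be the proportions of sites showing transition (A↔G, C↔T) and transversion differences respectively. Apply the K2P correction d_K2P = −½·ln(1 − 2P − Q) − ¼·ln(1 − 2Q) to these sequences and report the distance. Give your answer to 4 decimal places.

0.3054

Differing sites — 5:G/C (Tv); 7:G/A (Ti); 11:G/C (Tv); 16:G/C (Tv); 20:A/C (Tv); 24:G/C (Tv); 30:T/G (Tv); 33:C/T (Ti); 34:A/C (Tv).
Of the 9 differences, 2 transitions and 7 transversions over 36 sites: P = 2/36 = 0.055556, Q = 7/36 = 0.194444.
d = −0.5·ln(0.694444) − 0.25·ln(0.611112) = −0.5·(-0.364644) − 0.25·(-0.492475) = 0.3054.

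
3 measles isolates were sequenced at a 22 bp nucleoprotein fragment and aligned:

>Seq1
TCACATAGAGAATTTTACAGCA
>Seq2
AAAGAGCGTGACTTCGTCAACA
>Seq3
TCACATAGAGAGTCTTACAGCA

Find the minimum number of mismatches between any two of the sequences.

Pairwise Hamming distances:
  Seq1 vs Seq2: 11
  Seq1 vs Seq3: 2
  Seq2 vs Seq3: 12
The smallest is 2, between Seq1 and Seq3.

2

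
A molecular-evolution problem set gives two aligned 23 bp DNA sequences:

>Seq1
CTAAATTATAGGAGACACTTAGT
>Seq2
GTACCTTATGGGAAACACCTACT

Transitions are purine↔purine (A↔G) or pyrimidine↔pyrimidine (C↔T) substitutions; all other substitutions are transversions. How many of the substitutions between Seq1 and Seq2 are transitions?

Differing sites — 1:C/G (Tv); 4:A/C (Tv); 5:A/C (Tv); 10:A/G (Ti); 14:G/A (Ti); 19:T/C (Ti); 22:G/C (Tv).
Of the 7 differences, 3 transitions and 4 transversions, so the answer is 3.

3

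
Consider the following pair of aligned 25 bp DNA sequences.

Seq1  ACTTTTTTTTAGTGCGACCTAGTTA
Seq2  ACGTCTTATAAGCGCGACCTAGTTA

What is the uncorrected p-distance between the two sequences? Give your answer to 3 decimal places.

Differing sites — 3:T/G; 5:T/C; 8:T/A; 10:T/A; 13:T/C.
There are 5 differences over 25 sites, so p = 5/25 = 0.200.

0.200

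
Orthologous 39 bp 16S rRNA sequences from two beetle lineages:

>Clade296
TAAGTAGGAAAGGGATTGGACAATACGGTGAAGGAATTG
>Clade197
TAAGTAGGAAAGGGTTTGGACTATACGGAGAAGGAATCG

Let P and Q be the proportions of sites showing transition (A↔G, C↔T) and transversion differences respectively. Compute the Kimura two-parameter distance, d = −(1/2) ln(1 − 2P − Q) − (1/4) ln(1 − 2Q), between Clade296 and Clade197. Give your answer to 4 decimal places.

0.1104

Differing sites — 15:A/T (Tv); 22:A/T (Tv); 29:T/A (Tv); 38:T/C (Ti).
Of the 4 differences, 1 transition and 3 transversions over 39 sites: P = 1/39 = 0.025641, Q = 3/39 = 0.076923.
d = −0.5·ln(0.871795) − 0.25·ln(0.846154) = −0.5·(-0.137201) − 0.25·(-0.167054) = 0.1104.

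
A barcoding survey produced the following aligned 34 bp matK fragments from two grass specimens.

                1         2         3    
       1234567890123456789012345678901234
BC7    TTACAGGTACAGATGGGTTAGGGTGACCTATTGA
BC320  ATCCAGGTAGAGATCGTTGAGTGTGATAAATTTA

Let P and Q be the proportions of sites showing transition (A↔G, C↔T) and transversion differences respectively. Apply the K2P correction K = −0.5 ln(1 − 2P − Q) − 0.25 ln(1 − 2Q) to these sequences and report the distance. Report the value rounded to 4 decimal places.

0.4395

Mismatches occur at site 1 (T↔A, transversion), site 3 (A↔C, transversion), site 10 (C↔G, transversion), site 15 (G↔C, transversion), site 17 (G↔T, transversion), site 19 (T↔G, transversion), site 22 (G↔T, transversion), site 27 (C↔T, transition), site 28 (C↔A, transversion), site 29 (T↔A, transversion), site 33 (G↔T, transversion).
Of the 11 differences, 1 transition and 10 transversions over 34 sites: P = 1/34 = 0.029412, Q = 10/34 = 0.294118.
d = −0.5·ln(0.647058) − 0.25·ln(0.411764) = −0.5·(-0.435319) − 0.25·(-0.887305) = 0.4395.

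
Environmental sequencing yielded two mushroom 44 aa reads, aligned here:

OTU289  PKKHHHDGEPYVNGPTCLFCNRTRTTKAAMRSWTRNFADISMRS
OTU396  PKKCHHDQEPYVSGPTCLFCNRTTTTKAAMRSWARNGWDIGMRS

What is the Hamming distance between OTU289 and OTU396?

Differing sites — 4:H/C; 8:G/Q; 13:N/S; 24:R/T; 34:T/A; 37:F/G; 38:A/W; 41:S/G.
That gives 8 mismatches out of 44 aligned sites, so the Hamming distance is 8.

8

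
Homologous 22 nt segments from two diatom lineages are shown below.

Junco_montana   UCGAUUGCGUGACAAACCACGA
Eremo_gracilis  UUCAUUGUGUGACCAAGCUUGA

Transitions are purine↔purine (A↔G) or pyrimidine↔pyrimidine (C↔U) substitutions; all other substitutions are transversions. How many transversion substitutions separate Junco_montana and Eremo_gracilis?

4

Differing sites — 2:C/U (Ti); 3:G/C (Tv); 8:C/U (Ti); 14:A/C (Tv); 17:C/G (Tv); 19:A/U (Tv); 20:C/U (Ti).
Of the 7 differences, 3 transitions and 4 transversions, so the answer is 4.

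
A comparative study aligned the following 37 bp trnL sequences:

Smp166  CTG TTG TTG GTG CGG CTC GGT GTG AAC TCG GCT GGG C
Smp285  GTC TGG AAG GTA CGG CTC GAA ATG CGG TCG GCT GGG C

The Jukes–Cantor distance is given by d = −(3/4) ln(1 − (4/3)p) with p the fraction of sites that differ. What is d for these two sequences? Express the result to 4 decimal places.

Differing sites — 1:C/G; 3:G/C; 5:T/G; 7:T/A; 8:T/A; 12:G/A; 20:G/A; 21:T/A; 22:G/A; 25:A/C; 26:A/G; 27:C/G.
p = 12/37 = 0.324324.
d = −0.75 · ln(1 − (4/3)·0.324324) = −0.75 · ln(0.567568) = −0.75 · (-0.566395) = 0.4248.

0.4248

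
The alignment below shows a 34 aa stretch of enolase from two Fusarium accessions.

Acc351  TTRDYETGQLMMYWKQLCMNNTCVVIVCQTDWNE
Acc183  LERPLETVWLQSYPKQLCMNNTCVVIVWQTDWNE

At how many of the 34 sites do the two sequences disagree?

Differing sites — 1:T/L; 2:T/E; 4:D/P; 5:Y/L; 8:G/V; 9:Q/W; 11:M/Q; 12:M/S; 14:W/P; 28:C/W.
That gives 10 mismatches out of 34 aligned sites, so the Hamming distance is 10.

10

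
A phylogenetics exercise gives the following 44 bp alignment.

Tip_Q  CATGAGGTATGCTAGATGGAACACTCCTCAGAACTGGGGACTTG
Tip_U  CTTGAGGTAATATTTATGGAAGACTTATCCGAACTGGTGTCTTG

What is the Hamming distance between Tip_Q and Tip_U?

12

The sequences differ at positions 2 (A/T), 10 (T/A), 11 (G/T), 12 (C/A), 14 (A/T), 15 (G/T), 22 (C/G), 26 (C/T), 27 (C/A), 30 (A/C), 38 (G/T), 40 (A/T).
That gives 12 mismatches out of 44 aligned sites, so the Hamming distance is 12.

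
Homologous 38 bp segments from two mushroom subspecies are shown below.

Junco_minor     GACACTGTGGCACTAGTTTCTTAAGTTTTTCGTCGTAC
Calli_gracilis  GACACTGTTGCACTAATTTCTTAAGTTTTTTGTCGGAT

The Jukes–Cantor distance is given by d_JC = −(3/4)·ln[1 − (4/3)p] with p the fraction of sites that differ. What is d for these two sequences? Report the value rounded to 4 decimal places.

Mismatches occur at site 9 (G/T), site 16 (G/A), site 31 (C/T), site 36 (T/G), site 38 (C/T).
p = 5/38 = 0.131579.
d = −0.75 · ln(1 − (4/3)·0.131579) = −0.75 · ln(0.824561) = −0.75 · (-0.192904) = 0.1447.

0.1447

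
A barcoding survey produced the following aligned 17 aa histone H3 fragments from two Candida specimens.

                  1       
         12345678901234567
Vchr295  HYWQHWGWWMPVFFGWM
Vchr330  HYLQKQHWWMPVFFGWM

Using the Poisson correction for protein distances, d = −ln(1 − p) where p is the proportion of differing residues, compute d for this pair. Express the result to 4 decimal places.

0.2683

Differing sites — 3:W/L; 5:H/K; 6:W/Q; 7:G/H.
p = 4/17 = 0.235294.
d = −ln(1 − 0.235294) = −ln(0.764706) = 0.2683.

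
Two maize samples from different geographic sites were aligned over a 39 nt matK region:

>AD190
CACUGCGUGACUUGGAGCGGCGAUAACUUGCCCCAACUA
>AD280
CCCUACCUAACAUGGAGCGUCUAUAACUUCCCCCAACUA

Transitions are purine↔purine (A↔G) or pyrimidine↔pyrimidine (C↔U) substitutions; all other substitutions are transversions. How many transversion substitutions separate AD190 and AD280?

Differing sites — 2:A/C (Tv); 5:G/A (Ti); 7:G/C (Tv); 9:G/A (Ti); 12:U/A (Tv); 20:G/U (Tv); 22:G/U (Tv); 30:G/C (Tv).
Of the 8 differences, 2 transitions and 6 transversions, so the answer is 6.

6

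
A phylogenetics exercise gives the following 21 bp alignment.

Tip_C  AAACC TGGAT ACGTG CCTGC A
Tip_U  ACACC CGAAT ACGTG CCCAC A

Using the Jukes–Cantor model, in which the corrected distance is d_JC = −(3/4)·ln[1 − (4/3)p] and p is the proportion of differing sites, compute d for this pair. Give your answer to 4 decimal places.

Mismatches occur at site 2 (A/C), site 6 (T/C), site 8 (G/A), site 18 (T/C), site 19 (G/A).
p = 5/21 = 0.238095.
d = −0.75 · ln(1 − (4/3)·0.238095) = −0.75 · ln(0.682540) = −0.75 · (-0.381934) = 0.2865.

0.2865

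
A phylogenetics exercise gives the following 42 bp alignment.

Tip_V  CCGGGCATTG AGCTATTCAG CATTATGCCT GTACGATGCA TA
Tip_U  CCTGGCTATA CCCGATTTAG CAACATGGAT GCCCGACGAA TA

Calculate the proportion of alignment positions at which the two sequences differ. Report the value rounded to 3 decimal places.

The sequences differ at positions 3 (G/T), 7 (A/T), 8 (T/A), 10 (G/A), 11 (A/C), 12 (G/C), 14 (T/G), 18 (C/T), 23 (T/A), 24 (T/C), 28 (C/G), 29 (C/A), 32 (T/C), 33 (A/C), 37 (T/C), 39 (C/A).
There are 16 differences over 42 sites, so p = 16/42 = 0.381.

0.381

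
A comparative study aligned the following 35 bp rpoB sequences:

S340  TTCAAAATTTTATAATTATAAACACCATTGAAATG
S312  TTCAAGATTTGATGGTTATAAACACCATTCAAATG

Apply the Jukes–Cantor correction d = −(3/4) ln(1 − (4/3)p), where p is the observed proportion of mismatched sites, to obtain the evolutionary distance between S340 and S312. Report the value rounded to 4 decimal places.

Mismatches occur at site 6 (A→G), site 11 (T→G), site 14 (A→G), site 15 (A→G), site 30 (G→C).
p = 5/35 = 0.142857.
d = −0.75 · ln(1 − (4/3)·0.142857) = −0.75 · ln(0.809524) = −0.75 · (-0.211309) = 0.1585.

0.1585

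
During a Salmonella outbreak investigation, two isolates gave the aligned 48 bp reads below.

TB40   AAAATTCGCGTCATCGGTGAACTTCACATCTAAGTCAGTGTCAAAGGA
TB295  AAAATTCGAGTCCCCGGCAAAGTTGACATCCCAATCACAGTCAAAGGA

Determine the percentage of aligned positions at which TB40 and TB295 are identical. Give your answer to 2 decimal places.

Mismatches occur at site 9 (C→A), site 13 (A→C), site 14 (T→C), site 18 (T→C), site 19 (G→A), site 22 (C→G), site 25 (C→G), site 31 (T→C), site 32 (A→C), site 34 (G→A), site 38 (G→C), site 39 (T→A).
36 of the 48 sites match, so the percent identity is 36/48 × 100 = 75.00%.

75.00%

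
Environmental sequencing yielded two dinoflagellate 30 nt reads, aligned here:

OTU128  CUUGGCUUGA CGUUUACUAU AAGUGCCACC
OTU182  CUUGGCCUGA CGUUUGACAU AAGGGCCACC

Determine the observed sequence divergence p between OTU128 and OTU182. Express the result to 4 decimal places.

Mismatches occur at site 7 (U→C), site 16 (A→G), site 17 (C→A), site 18 (U→C), site 24 (U→G).
There are 5 differences over 30 sites, so p = 5/30 = 0.1667.

0.1667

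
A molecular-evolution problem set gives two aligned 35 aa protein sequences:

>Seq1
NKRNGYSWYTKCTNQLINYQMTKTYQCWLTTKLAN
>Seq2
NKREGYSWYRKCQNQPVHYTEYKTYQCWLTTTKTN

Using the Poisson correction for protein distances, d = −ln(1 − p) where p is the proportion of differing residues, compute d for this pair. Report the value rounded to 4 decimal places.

Differing sites — 4:N/E; 10:T/R; 13:T/Q; 16:L/P; 17:I/V; 18:N/H; 20:Q/T; 21:M/E; 22:T/Y; 32:K/T; 33:L/K; 34:A/T.
p = 12/35 = 0.342857.
d = −ln(1 − 0.342857) = −ln(0.657143) = 0.4199.

0.4199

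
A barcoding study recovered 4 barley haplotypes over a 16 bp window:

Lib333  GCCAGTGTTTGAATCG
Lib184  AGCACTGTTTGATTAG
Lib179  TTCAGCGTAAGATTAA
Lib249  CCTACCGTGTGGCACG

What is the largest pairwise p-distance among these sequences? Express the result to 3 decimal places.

0.688

Pairwise Hamming distances:
  Lib333 vs Lib184: 5
  Lib333 vs Lib179: 8
  Lib333 vs Lib249: 8
  Lib184 vs Lib179: 7
  Lib184 vs Lib249: 9
  Lib179 vs Lib249: 11
The largest is 11 mismatches, between Lib179 and Lib249; p = 11/16 = 0.688.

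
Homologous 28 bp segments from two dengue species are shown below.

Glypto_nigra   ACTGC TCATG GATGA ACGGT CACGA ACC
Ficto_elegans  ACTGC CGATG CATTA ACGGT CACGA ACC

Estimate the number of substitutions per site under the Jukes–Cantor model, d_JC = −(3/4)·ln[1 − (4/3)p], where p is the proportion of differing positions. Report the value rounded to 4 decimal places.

Differing sites — 6:T/C; 7:C/G; 11:G/C; 14:G/T.
p = 4/28 = 0.142857.
d = −0.75 · ln(1 − (4/3)·0.142857) = −0.75 · ln(0.809524) = −0.75 · (-0.211309) = 0.1585.

0.1585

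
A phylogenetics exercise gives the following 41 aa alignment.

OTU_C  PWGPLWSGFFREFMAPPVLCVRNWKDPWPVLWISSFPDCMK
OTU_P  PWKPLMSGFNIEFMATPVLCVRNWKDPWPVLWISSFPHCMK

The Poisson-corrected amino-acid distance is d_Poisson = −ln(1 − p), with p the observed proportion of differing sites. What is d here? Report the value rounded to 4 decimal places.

0.1582

Differing sites — 3:G/K; 6:W/M; 10:F/N; 11:R/I; 16:P/T; 38:D/H.
p = 6/41 = 0.146341.
d = −ln(1 − 0.146341) = −ln(0.853659) = 0.1582.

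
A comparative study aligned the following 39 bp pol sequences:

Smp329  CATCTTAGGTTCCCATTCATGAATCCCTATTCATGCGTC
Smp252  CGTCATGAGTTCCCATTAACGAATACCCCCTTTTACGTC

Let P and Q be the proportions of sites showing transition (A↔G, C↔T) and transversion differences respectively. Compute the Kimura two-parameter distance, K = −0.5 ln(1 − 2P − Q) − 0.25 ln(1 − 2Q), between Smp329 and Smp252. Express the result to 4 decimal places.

0.4607

Differing sites — 2:A/G (Ti); 5:T/A (Tv); 7:A/G (Ti); 8:G/A (Ti); 18:C/A (Tv); 20:T/C (Ti); 25:C/A (Tv); 28:T/C (Ti); 29:A/C (Tv); 30:T/C (Ti); 32:C/T (Ti); 33:A/T (Tv); 35:G/A (Ti).
Of the 13 differences, 8 transitions and 5 transversions over 39 sites: P = 8/39 = 0.205128, Q = 5/39 = 0.128205.
d = −0.5·ln(0.461539) − 0.25·ln(0.743590) = −0.5·(-0.773189) − 0.25·(-0.296265) = 0.4607.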